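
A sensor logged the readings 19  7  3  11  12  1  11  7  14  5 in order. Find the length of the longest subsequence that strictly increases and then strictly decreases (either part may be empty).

6

inc[i] = longest strictly increasing subsequence ending at i; dec[i] = longest strictly decreasing subsequence starting at i:
i:      1  2  3  4  5  6  7  8  9 10
a[i]:  19  7  3 11 12  1 11  7 14  5
inc:    1  1  1  2  3  1  2  2  4  2
dec:    5  3  2  3  4  1  3  2  2  1
Best peak at i=5 (value 12): inc=3, dec=4, length 3+4−1 = 6.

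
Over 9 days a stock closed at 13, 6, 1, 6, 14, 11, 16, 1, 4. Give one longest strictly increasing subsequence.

1, 6, 14, 16

Patience tails give the LIS length; then backtrack through the dp parents:
13 → extends → [13]
6 → replaces 13 → [6]
1 → replaces 6 → [1]
6 → extends → [1, 6]
14 → extends → [1, 6, 14]
11 → replaces 14 → [1, 6, 11]
16 → extends → [1, 6, 11, 16]
1 → already a tail → [1, 6, 11, 16]
4 → replaces 6 → [1, 4, 11, 16]
Length 4; one witness is 1, 6, 14, 16.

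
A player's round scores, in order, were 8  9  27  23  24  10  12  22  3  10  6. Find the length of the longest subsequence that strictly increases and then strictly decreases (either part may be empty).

inc[i] = longest strictly increasing subsequence ending at i; dec[i] = longest strictly decreasing subsequence starting at i:
i:      1  2  3  4  5  6  7  8  9 10 11
a[i]:   8  9 27 23 24 10 12 22  3 10  6
inc:    1  2  3  3  4  3  4  5  1  3  2
dec:    2  2  5  4  4  2  3  3  1  2  1
Best peak at i=3 (value 27): inc=3, dec=5, length 3+5−1 = 7.

7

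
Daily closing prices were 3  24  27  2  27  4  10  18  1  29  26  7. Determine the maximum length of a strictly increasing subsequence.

Track the smallest tail for each achievable length (strict):
3 → extends → [3]
24 → extends → [3, 24]
27 → extends → [3, 24, 27]
2 → replaces 3 → [2, 24, 27]
27 → already a tail → [2, 24, 27]
4 → replaces 24 → [2, 4, 27]
10 → replaces 27 → [2, 4, 10]
18 → extends → [2, 4, 10, 18]
1 → replaces 2 → [1, 4, 10, 18]
29 → extends → [1, 4, 10, 18, 29]
26 → replaces 29 → [1, 4, 10, 18, 26]
7 → replaces 10 → [1, 4, 7, 18, 26]
Five tails, so the longest strictly increasing subsequence has length 5 (e.g. 3, 4, 10, 18, 29).

5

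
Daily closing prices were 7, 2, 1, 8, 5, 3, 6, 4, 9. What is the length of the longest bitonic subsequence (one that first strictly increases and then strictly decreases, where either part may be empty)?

inc[i] = longest strictly increasing subsequence ending at i; dec[i] = longest strictly decreasing subsequence starting at i:
i:     1 2 3 4 5 6 7 8 9
a[i]:  7 2 1 8 5 3 6 4 9
inc:   1 1 1 2 2 2 3 3 4
dec:   3 2 1 3 2 1 2 1 1
Best peak at i=4 (value 8): inc=2, dec=3, length 2+3−1 = 4.

4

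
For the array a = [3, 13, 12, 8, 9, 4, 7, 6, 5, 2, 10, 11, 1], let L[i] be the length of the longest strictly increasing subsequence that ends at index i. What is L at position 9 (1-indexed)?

3

dp[i] = 1 + max{dp[j] : j<i, a[j]<a[i]} (or 1 if no such j):
i:      1  2  3  4  5  6  7  8  9 10 11 12 13
a[i]:   3 13 12  8  9  4  7  6  5  2 10 11  1
dp:     1  2  2  2  3  2  3  3  3  1  4  5  1
At index 9 the value is 3.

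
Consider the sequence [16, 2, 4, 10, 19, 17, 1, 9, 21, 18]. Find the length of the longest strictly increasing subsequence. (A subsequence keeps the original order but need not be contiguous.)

5

Track the smallest tail for each achievable length (strict):
16 → extends → [16]
2 → replaces 16 → [2]
4 → extends → [2, 4]
10 → extends → [2, 4, 10]
19 → extends → [2, 4, 10, 19]
17 → replaces 19 → [2, 4, 10, 17]
1 → replaces 2 → [1, 4, 10, 17]
9 → replaces 10 → [1, 4, 9, 17]
21 → extends → [1, 4, 9, 17, 21]
18 → replaces 21 → [1, 4, 9, 17, 18]
Five tails, so the longest strictly increasing subsequence has length 5 (e.g. 2, 4, 10, 19, 21).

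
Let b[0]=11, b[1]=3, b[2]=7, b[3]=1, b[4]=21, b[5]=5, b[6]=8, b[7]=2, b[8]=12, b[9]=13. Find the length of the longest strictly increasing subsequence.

Let dp[i] be the length of the longest such subsequence ending at index i:
i:      0  1  2  3  4  5  6  7  8  9
b[i]:  11  3  7  1 21  5  8  2 12 13
dp:     1  1  2  1  3  2  3  2  4  5
Maximum dp value is 5.

5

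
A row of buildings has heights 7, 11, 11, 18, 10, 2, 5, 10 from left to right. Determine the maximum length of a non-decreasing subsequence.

4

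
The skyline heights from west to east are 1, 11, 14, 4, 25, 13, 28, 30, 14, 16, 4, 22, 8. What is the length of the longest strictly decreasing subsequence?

Let dp[i] be the longest strictly decreasing subsequence ending at i:
i:      1  2  3  4  5  6  7  8  9 10 11 12 13
a[i]:   1 11 14  4 25 13 28 30 14 16  4 22  8
dp:     1  1  1  2  1  2  1  1  2  2  3  2  3
Maximum is 3.

3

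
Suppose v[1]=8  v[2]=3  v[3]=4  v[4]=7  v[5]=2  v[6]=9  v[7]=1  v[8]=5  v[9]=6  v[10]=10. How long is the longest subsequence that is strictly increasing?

5

Let dp[i] be the length of the longest such subsequence ending at index i:
i:      1  2  3  4  5  6  7  8  9 10
v[i]:   8  3  4  7  2  9  1  5  6 10
dp:     1  1  2  3  1  4  1  3  4  5
Maximum dp value is 5.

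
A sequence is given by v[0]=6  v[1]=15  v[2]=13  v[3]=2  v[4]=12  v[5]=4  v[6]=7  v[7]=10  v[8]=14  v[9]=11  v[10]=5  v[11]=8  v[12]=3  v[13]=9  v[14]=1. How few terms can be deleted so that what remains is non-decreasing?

Fewest deletions = n − (longest non-decreasing subsequence).
Patience tails:
6 → extends → [6]
15 → extends → [6, 15]
13 → replaces 15 → [6, 13]
2 → replaces 6 → [2, 13]
12 → replaces 13 → [2, 12]
4 → replaces 12 → [2, 4]
7 → extends → [2, 4, 7]
10 → extends → [2, 4, 7, 10]
14 → extends → [2, 4, 7, 10, 14]
11 → replaces 14 → [2, 4, 7, 10, 11]
5 → replaces 7 → [2, 4, 5, 10, 11]
8 → replaces 10 → [2, 4, 5, 8, 11]
3 → replaces 4 → [2, 3, 5, 8, 11]
9 → replaces 11 → [2, 3, 5, 8, 9]
1 → replaces 2 → [1, 3, 5, 8, 9]
Longest non-decreasing subsequence has length 5, so deletions = 15 − 5 = 10.

10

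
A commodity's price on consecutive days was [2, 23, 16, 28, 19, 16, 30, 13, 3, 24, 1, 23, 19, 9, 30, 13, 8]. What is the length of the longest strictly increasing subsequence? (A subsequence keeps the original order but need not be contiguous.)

Let dp[i] be the length of the longest such subsequence ending at index i:
i:      1  2  3  4  5  6  7  8  9 10 11 12 13 14 15 16 17
a[i]:   2 23 16 28 19 16 30 13  3 24  1 23 19  9 30 13  8
dp:     1  2  2  3  3  2  4  2  2  4  1  4  3  3  5  4  3
Maximum dp value is 5.

5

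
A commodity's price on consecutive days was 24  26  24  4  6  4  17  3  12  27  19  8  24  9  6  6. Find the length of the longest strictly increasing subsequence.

5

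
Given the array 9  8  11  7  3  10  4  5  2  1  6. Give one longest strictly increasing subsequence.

Patience tails give the LIS length; then backtrack through the dp parents:
9 → extends → [9]
8 → replaces 9 → [8]
11 → extends → [8, 11]
7 → replaces 8 → [7, 11]
3 → replaces 7 → [3, 11]
10 → replaces 11 → [3, 10]
4 → replaces 10 → [3, 4]
5 → extends → [3, 4, 5]
2 → replaces 3 → [2, 4, 5]
1 → replaces 2 → [1, 4, 5]
6 → extends → [1, 4, 5, 6]
Length 4; one witness is 3, 4, 5, 6.

3, 4, 5, 6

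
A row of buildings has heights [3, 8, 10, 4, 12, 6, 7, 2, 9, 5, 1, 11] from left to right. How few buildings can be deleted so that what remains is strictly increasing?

Fewest deletions = n − (longest strictly increasing subsequence).
Patience tails:
3 → extends → [3]
8 → extends → [3, 8]
10 → extends → [3, 8, 10]
4 → replaces 8 → [3, 4, 10]
12 → extends → [3, 4, 10, 12]
6 → replaces 10 → [3, 4, 6, 12]
7 → replaces 12 → [3, 4, 6, 7]
2 → replaces 3 → [2, 4, 6, 7]
9 → extends → [2, 4, 6, 7, 9]
5 → replaces 6 → [2, 4, 5, 7, 9]
1 → replaces 2 → [1, 4, 5, 7, 9]
11 → extends → [1, 4, 5, 7, 9, 11]
Longest strictly increasing subsequence has length 6, so deletions = 12 − 6 = 6.

6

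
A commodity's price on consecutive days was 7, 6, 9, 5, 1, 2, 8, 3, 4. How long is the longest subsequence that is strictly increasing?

4

Track the smallest tail for each achievable length (strict):
7 → extends → [7]
6 → replaces 7 → [6]
9 → extends → [6, 9]
5 → replaces 6 → [5, 9]
1 → replaces 5 → [1, 9]
2 → replaces 9 → [1, 2]
8 → extends → [1, 2, 8]
3 → replaces 8 → [1, 2, 3]
4 → extends → [1, 2, 3, 4]
Four tails, so the longest strictly increasing subsequence has length 4 (e.g. 1, 2, 3, 4).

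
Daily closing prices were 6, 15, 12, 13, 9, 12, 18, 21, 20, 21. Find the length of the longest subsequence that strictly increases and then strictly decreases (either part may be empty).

inc[i] = longest strictly increasing subsequence ending at i; dec[i] = longest strictly decreasing subsequence starting at i:
i:      1  2  3  4  5  6  7  8  9 10
a[i]:   6 15 12 13  9 12 18 21 20 21
inc:    1  2  2  3  2  3  4  5  5  6
dec:    1  3  2  2  1  1  1  2  1  1
Best peak at i=8 (value 21): inc=5, dec=2, length 5+2−1 = 6.

6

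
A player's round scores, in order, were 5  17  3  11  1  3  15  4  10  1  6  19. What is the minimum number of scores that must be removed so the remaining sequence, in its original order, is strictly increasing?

Fewest deletions = n − (longest strictly increasing subsequence).
Patience tails:
5 → extends → [5]
17 → extends → [5, 17]
3 → replaces 5 → [3, 17]
11 → replaces 17 → [3, 11]
1 → replaces 3 → [1, 11]
3 → replaces 11 → [1, 3]
15 → extends → [1, 3, 15]
4 → replaces 15 → [1, 3, 4]
10 → extends → [1, 3, 4, 10]
1 → already a tail → [1, 3, 4, 10]
6 → replaces 10 → [1, 3, 4, 6]
19 → extends → [1, 3, 4, 6, 19]
Longest strictly increasing subsequence has length 5, so deletions = 12 − 5 = 7.

7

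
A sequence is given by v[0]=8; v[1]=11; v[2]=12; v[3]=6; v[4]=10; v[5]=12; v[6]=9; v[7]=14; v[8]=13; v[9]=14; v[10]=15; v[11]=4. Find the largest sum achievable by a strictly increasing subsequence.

Let S[i] be the best sum of a strictly increasing subsequence ending at i:
i:      0  1  2  3  4  5  6  7  8  9 10 11
v[i]:   8 11 12  6 10 12  9 14 13 14 15  4
S:      8 19 31  6 18 31 17 45 44 58 73  4
Maximum is 73 (e.g. 8 + 11 + 12 + 13 + 14 + 15).

73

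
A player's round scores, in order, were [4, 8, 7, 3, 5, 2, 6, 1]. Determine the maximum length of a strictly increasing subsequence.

Let dp[i] be the length of the longest such subsequence ending at index i:
i:     1 2 3 4 5 6 7 8
a[i]:  4 8 7 3 5 2 6 1
dp:    1 2 2 1 2 1 3 1
Maximum dp value is 3.

3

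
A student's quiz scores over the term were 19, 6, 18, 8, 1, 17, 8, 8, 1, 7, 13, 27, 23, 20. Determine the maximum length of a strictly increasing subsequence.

4

Track the smallest tail for each achievable length (strict):
19 → extends → [19]
6 → replaces 19 → [6]
18 → extends → [6, 18]
8 → replaces 18 → [6, 8]
1 → replaces 6 → [1, 8]
17 → extends → [1, 8, 17]
8 → already a tail → [1, 8, 17]
8 → already a tail → [1, 8, 17]
1 → already a tail → [1, 8, 17]
7 → replaces 8 → [1, 7, 17]
13 → replaces 17 → [1, 7, 13]
27 → extends → [1, 7, 13, 27]
23 → replaces 27 → [1, 7, 13, 23]
20 → replaces 23 → [1, 7, 13, 20]
Four tails, so the longest strictly increasing subsequence has length 4 (e.g. 6, 8, 17, 27).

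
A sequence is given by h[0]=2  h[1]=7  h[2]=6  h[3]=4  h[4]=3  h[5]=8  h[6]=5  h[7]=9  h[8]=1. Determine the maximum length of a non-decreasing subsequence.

Track the smallest tail for each achievable length (allowing ties):
2 → extends → [2]
7 → extends → [2, 7]
6 → replaces 7 → [2, 6]
4 → replaces 6 → [2, 4]
3 → replaces 4 → [2, 3]
8 → extends → [2, 3, 8]
5 → replaces 8 → [2, 3, 5]
9 → extends → [2, 3, 5, 9]
1 → replaces 2 → [1, 3, 5, 9]
Four tails, so the longest non-decreasing subsequence has length 4 (e.g. 2, 7, 8, 9).

4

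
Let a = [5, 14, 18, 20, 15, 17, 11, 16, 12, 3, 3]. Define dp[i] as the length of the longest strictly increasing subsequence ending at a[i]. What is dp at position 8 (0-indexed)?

3

dp[i] = 1 + max{dp[j] : j<i, a[j]<a[i]} (or 1 if no such j):
i:      0  1  2  3  4  5  6  7  8  9 10
a[i]:   5 14 18 20 15 17 11 16 12  3  3
dp:     1  2  3  4  3  4  2  4  3  1  1
At index 8 the value is 3.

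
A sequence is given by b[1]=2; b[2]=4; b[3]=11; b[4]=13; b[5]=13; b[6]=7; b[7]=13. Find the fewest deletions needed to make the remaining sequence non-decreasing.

1

Fewest deletions = n − (longest non-decreasing subsequence).
i:      1  2  3  4  5  6  7
b[i]:   2  4 11 13 13  7 13
dp:     1  2  3  4  5  3  6
max dp = 6, so deletions = 7 − 6 = 1.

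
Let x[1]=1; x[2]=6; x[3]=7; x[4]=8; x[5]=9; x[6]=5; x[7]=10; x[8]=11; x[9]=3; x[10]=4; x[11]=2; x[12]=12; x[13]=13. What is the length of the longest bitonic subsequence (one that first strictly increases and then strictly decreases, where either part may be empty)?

9

inc[i] = longest strictly increasing subsequence ending at i; dec[i] = longest strictly decreasing subsequence starting at i:
i:      1  2  3  4  5  6  7  8  9 10 11 12 13
x[i]:   1  6  7  8  9  5 10 11  3  4  2 12 13
inc:    1  2  3  4  5  2  6  7  2  3  2  8  9
dec:    1  4  4  4  4  3  3  3  2  2  1  1  1
Best peak at i=8 (value 11): inc=7, dec=3, length 7+3−1 = 9.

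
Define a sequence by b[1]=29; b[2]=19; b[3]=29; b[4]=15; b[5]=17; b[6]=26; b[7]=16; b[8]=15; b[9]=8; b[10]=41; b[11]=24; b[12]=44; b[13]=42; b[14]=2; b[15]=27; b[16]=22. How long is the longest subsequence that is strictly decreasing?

Let dp[i] be the longest strictly decreasing subsequence ending at i:
i:      1  2  3  4  5  6  7  8  9 10 11 12 13 14 15 16
b[i]:  29 19 29 15 17 26 16 15  8 41 24 44 42  2 27 22
dp:     1  2  1  3  3  2  4  5  6  1  3  1  2  7  3  4
Maximum is 7.

7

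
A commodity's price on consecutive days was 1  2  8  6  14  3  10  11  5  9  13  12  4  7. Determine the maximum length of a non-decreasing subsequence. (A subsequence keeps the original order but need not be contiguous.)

6

Track the smallest tail for each achievable length (allowing ties):
1 → extends → [1]
2 → extends → [1, 2]
8 → extends → [1, 2, 8]
6 → replaces 8 → [1, 2, 6]
14 → extends → [1, 2, 6, 14]
3 → replaces 6 → [1, 2, 3, 14]
10 → replaces 14 → [1, 2, 3, 10]
11 → extends → [1, 2, 3, 10, 11]
5 → replaces 10 → [1, 2, 3, 5, 11]
9 → replaces 11 → [1, 2, 3, 5, 9]
13 → extends → [1, 2, 3, 5, 9, 13]
12 → replaces 13 → [1, 2, 3, 5, 9, 12]
4 → replaces 5 → [1, 2, 3, 4, 9, 12]
7 → replaces 9 → [1, 2, 3, 4, 7, 12]
Six tails, so the longest non-decreasing subsequence has length 6 (e.g. 1, 2, 8, 10, 11, 13).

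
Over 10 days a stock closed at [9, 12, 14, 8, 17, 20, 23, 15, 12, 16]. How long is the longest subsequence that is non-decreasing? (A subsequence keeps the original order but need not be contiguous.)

Track the smallest tail for each achievable length (allowing ties):
9 → extends → [9]
12 → extends → [9, 12]
14 → extends → [9, 12, 14]
8 → replaces 9 → [8, 12, 14]
17 → extends → [8, 12, 14, 17]
20 → extends → [8, 12, 14, 17, 20]
23 → extends → [8, 12, 14, 17, 20, 23]
15 → replaces 17 → [8, 12, 14, 15, 20, 23]
12 → replaces 14 → [8, 12, 12, 15, 20, 23]
16 → replaces 20 → [8, 12, 12, 15, 16, 23]
Six tails, so the longest non-decreasing subsequence has length 6 (e.g. 9, 12, 14, 17, 20, 23).

6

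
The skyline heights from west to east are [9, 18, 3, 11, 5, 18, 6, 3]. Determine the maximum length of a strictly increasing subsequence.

Track the smallest tail for each achievable length (strict):
9 → extends → [9]
18 → extends → [9, 18]
3 → replaces 9 → [3, 18]
11 → replaces 18 → [3, 11]
5 → replaces 11 → [3, 5]
18 → extends → [3, 5, 18]
6 → replaces 18 → [3, 5, 6]
3 → already a tail → [3, 5, 6]
Three tails, so the longest strictly increasing subsequence has length 3 (e.g. 9, 11, 18).

3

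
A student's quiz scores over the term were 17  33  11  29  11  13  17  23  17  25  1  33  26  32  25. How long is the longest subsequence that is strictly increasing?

7

Track the smallest tail for each achievable length (strict):
17 → extends → [17]
33 → extends → [17, 33]
11 → replaces 17 → [11, 33]
29 → replaces 33 → [11, 29]
11 → already a tail → [11, 29]
13 → replaces 29 → [11, 13]
17 → extends → [11, 13, 17]
23 → extends → [11, 13, 17, 23]
17 → already a tail → [11, 13, 17, 23]
25 → extends → [11, 13, 17, 23, 25]
1 → replaces 11 → [1, 13, 17, 23, 25]
33 → extends → [1, 13, 17, 23, 25, 33]
26 → replaces 33 → [1, 13, 17, 23, 25, 26]
32 → extends → [1, 13, 17, 23, 25, 26, 32]
25 → already a tail → [1, 13, 17, 23, 25, 26, 32]
Seven tails, so the longest strictly increasing subsequence has length 7 (e.g. 11, 13, 17, 23, 25, 26, 32).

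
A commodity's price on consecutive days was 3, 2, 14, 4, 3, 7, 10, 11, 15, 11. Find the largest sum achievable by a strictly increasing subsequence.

50

Let S[i] be the best sum of a strictly increasing subsequence ending at i:
i:      1  2  3  4  5  6  7  8  9 10
a[i]:   3  2 14  4  3  7 10 11 15 11
S:      3  2 17  7  5 14 24 35 50 35
Maximum is 50 (e.g. 3 + 4 + 7 + 10 + 11 + 15).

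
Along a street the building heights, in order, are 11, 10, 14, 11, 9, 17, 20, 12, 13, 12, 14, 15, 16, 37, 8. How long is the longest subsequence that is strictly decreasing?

4

Let dp[i] be the longest strictly decreasing subsequence ending at i:
i:      1  2  3  4  5  6  7  8  9 10 11 12 13 14 15
a[i]:  11 10 14 11  9 17 20 12 13 12 14 15 16 37  8
dp:     1  2  1  2  3  1  1  2  2  3  2  2  2  1  4
Maximum is 4.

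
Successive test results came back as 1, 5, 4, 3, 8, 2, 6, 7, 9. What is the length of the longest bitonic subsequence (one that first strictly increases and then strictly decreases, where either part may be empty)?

5

inc[i] = longest strictly increasing subsequence ending at i; dec[i] = longest strictly decreasing subsequence starting at i:
i:     1 2 3 4 5 6 7 8 9
a[i]:  1 5 4 3 8 2 6 7 9
inc:   1 2 2 2 3 2 3 4 5
dec:   1 4 3 2 2 1 1 1 1
Best peak at i=2 (value 5): inc=2, dec=4, length 2+4−1 = 5.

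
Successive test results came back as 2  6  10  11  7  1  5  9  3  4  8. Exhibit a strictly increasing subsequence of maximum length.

2, 6, 10, 11

Patience tails give the LIS length; then backtrack through the dp parents:
2 → extends → [2]
6 → extends → [2, 6]
10 → extends → [2, 6, 10]
11 → extends → [2, 6, 10, 11]
7 → replaces 10 → [2, 6, 7, 11]
1 → replaces 2 → [1, 6, 7, 11]
5 → replaces 6 → [1, 5, 7, 11]
9 → replaces 11 → [1, 5, 7, 9]
3 → replaces 5 → [1, 3, 7, 9]
4 → replaces 7 → [1, 3, 4, 9]
8 → replaces 9 → [1, 3, 4, 8]
Length 4; one witness is 2, 6, 10, 11.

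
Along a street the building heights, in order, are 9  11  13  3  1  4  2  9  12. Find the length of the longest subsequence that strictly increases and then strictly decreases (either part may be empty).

inc[i] = longest strictly increasing subsequence ending at i; dec[i] = longest strictly decreasing subsequence starting at i:
i:      1  2  3  4  5  6  7  8  9
a[i]:   9 11 13  3  1  4  2  9 12
inc:    1  2  3  1  1  2  2  3  4
dec:    3  3  3  2  1  2  1  1  1
Best peak at i=3 (value 13): inc=3, dec=3, length 3+3−1 = 5.

5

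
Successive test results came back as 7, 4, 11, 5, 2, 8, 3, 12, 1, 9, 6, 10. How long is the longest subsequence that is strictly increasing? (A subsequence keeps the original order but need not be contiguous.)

Track the smallest tail for each achievable length (strict):
7 → extends → [7]
4 → replaces 7 → [4]
11 → extends → [4, 11]
5 → replaces 11 → [4, 5]
2 → replaces 4 → [2, 5]
8 → extends → [2, 5, 8]
3 → replaces 5 → [2, 3, 8]
12 → extends → [2, 3, 8, 12]
1 → replaces 2 → [1, 3, 8, 12]
9 → replaces 12 → [1, 3, 8, 9]
6 → replaces 8 → [1, 3, 6, 9]
10 → extends → [1, 3, 6, 9, 10]
Five tails, so the longest strictly increasing subsequence has length 5 (e.g. 4, 5, 8, 9, 10).

5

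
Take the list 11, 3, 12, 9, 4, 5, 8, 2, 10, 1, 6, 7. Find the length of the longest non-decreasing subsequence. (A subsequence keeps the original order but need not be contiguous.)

5

Let dp[i] be the length of the longest such subsequence ending at index i:
i:      1  2  3  4  5  6  7  8  9 10 11 12
a[i]:  11  3 12  9  4  5  8  2 10  1  6  7
dp:     1  1  2  2  2  3  4  1  5  1  4  5
Maximum dp value is 5.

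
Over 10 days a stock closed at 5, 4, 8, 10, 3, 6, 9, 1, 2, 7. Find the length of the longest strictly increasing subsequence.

Track the smallest tail for each achievable length (strict):
5 → extends → [5]
4 → replaces 5 → [4]
8 → extends → [4, 8]
10 → extends → [4, 8, 10]
3 → replaces 4 → [3, 8, 10]
6 → replaces 8 → [3, 6, 10]
9 → replaces 10 → [3, 6, 9]
1 → replaces 3 → [1, 6, 9]
2 → replaces 6 → [1, 2, 9]
7 → replaces 9 → [1, 2, 7]
Three tails, so the longest strictly increasing subsequence has length 3 (e.g. 5, 8, 10).

3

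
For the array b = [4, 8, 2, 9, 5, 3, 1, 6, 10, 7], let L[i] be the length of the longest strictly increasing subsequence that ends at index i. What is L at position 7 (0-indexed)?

dp[i] = 1 + max{dp[j] : j<i, b[j]<b[i]} (or 1 if no such j):
i:      0  1  2  3  4  5  6  7  8  9
b[i]:   4  8  2  9  5  3  1  6 10  7
dp:     1  2  1  3  2  2  1  3  4  4
At index 7 the value is 3.

3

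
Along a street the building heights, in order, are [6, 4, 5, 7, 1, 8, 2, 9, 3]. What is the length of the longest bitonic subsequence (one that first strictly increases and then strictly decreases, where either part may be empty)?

6

inc[i] = longest strictly increasing subsequence ending at i; dec[i] = longest strictly decreasing subsequence starting at i:
i:     1 2 3 4 5 6 7 8 9
a[i]:  6 4 5 7 1 8 2 9 3
inc:   1 1 2 3 1 4 2 5 3
dec:   3 2 2 2 1 2 1 2 1
Best peak at i=8 (value 9): inc=5, dec=2, length 5+2−1 = 6.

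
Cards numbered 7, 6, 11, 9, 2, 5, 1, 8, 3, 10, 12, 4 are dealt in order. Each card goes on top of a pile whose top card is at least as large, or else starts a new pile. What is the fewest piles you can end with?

The minimum number of non-increasing subsequences covering a sequence equals the length of its longest strictly increasing subsequence.
LIS length is 5 (e.g. 2, 5, 8, 10, 12), so 5 piles are needed.

5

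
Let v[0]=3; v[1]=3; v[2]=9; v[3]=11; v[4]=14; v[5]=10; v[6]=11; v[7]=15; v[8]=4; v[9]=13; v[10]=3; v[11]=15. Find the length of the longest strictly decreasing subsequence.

Negate each value so 'decreasing' becomes 'increasing', then run patience tails on the negated sequence:
-3 → extends → [-3]
-3 → already a tail → [-3]
-9 → replaces -3 → [-9]
-11 → replaces -9 → [-11]
-14 → replaces -11 → [-14]
-10 → extends → [-14, -10]
-11 → replaces -10 → [-14, -11]
-15 → replaces -14 → [-15, -11]
-4 → extends → [-15, -11, -4]
-13 → replaces -11 → [-15, -13, -4]
-3 → extends → [-15, -13, -4, -3]
-15 → already a tail → [-15, -13, -4, -3]
Four tails, so the longest strictly decreasing subsequence of the original has length 4.

4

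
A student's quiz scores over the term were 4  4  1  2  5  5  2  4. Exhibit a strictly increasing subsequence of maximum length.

Patience tails give the LIS length; then backtrack through the dp parents:
4 → extends → [4]
4 → already a tail → [4]
1 → replaces 4 → [1]
2 → extends → [1, 2]
5 → extends → [1, 2, 5]
5 → already a tail → [1, 2, 5]
2 → already a tail → [1, 2, 5]
4 → replaces 5 → [1, 2, 4]
Length 3; one witness is 1, 2, 5.

1, 2, 5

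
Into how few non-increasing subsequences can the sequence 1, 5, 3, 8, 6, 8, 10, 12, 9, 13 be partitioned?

Place each on the leftmost legal pile:
1 → new pile 1 (tops now [1])
5 → new pile 2 (tops now [1, 5])
3 → pile 2 (tops now [1, 3])
8 → new pile 3 (tops now [1, 3, 8])
6 → pile 3 (tops now [1, 3, 6])
8 → new pile 4 (tops now [1, 3, 6, 8])
10 → new pile 5 (tops now [1, 3, 6, 8, 10])
12 → new pile 6 (tops now [1, 3, 6, 8, 10, 12])
9 → pile 5 (tops now [1, 3, 6, 8, 9, 12])
13 → new pile 7 (tops now [1, 3, 6, 8, 9, 12, 13])
Seven piles.

7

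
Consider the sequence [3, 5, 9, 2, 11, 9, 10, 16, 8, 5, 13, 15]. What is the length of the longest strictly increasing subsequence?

Let dp[i] be the length of the longest such subsequence ending at index i:
i:      1  2  3  4  5  6  7  8  9 10 11 12
a[i]:   3  5  9  2 11  9 10 16  8  5 13 15
dp:     1  2  3  1  4  3  4  5  3  2  5  6
Maximum dp value is 6.

6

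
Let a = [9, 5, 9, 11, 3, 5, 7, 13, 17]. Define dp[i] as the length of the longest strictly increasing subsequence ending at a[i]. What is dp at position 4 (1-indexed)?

dp[i] = 1 + max{dp[j] : j<i, a[j]<a[i]} (or 1 if no such j):
i:      1  2  3  4  5  6  7  8  9
a[i]:   9  5  9 11  3  5  7 13 17
dp:     1  1  2  3  1  2  3  4  5
At index 4 the value is 3.

3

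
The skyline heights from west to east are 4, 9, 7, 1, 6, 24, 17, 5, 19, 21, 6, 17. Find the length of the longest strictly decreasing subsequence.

4

Negate each value so 'decreasing' becomes 'increasing', then run patience tails on the negated sequence:
-4 → extends → [-4]
-9 → replaces -4 → [-9]
-7 → extends → [-9, -7]
-1 → extends → [-9, -7, -1]
-6 → replaces -1 → [-9, -7, -6]
-24 → replaces -9 → [-24, -7, -6]
-17 → replaces -7 → [-24, -17, -6]
-5 → extends → [-24, -17, -6, -5]
-19 → replaces -17 → [-24, -19, -6, -5]
-21 → replaces -19 → [-24, -21, -6, -5]
-6 → already a tail → [-24, -21, -6, -5]
-17 → replaces -6 → [-24, -21, -17, -5]
Four tails, so the longest strictly decreasing subsequence of the original has length 4.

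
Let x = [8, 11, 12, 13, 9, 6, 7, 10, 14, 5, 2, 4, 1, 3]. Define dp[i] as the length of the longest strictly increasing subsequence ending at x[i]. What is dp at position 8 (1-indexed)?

dp[i] = 1 + max{dp[j] : j<i, x[j]<x[i]} (or 1 if no such j):
i:      1  2  3  4  5  6  7  8  9 10 11 12 13 14
x[i]:   8 11 12 13  9  6  7 10 14  5  2  4  1  3
dp:     1  2  3  4  2  1  2  3  5  1  1  2  1  2
At index 8 the value is 3.

3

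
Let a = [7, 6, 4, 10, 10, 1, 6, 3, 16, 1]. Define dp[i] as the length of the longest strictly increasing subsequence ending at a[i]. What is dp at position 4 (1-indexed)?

2

dp[i] = 1 + max{dp[j] : j<i, a[j]<a[i]} (or 1 if no such j):
i:      1  2  3  4  5  6  7  8  9 10
a[i]:   7  6  4 10 10  1  6  3 16  1
dp:     1  1  1  2  2  1  2  2  3  1
At index 4 the value is 2.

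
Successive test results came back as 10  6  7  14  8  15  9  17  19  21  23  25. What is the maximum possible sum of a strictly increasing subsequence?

147

Let S[i] be the best sum of a strictly increasing subsequence ending at i:
i:       1   2   3   4   5   6   7   8   9  10  11  12
a[i]:   10   6   7  14   8  15   9  17  19  21  23  25
S:      10   6  13  27  21  42  30  59  78  99 122 147
Maximum is 147 (e.g. 6 + 7 + 14 + 15 + 17 + 19 + 21 + 23 + 25).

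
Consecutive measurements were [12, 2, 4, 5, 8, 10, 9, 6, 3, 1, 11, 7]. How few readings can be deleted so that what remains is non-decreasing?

6

Fewest deletions = n − (longest non-decreasing subsequence).
i:      1  2  3  4  5  6  7  8  9 10 11 12
a[i]:  12  2  4  5  8 10  9  6  3  1 11  7
dp:     1  1  2  3  4  5  5  4  2  1  6  5
max dp = 6, so deletions = 12 − 6 = 6.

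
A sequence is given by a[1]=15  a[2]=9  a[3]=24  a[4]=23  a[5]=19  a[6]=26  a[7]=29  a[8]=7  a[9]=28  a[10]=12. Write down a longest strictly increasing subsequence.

Patience tails give the LIS length; then backtrack through the dp parents:
15 → extends → [15]
9 → replaces 15 → [9]
24 → extends → [9, 24]
23 → replaces 24 → [9, 23]
19 → replaces 23 → [9, 19]
26 → extends → [9, 19, 26]
29 → extends → [9, 19, 26, 29]
7 → replaces 9 → [7, 19, 26, 29]
28 → replaces 29 → [7, 19, 26, 28]
12 → replaces 19 → [7, 12, 26, 28]
Length 4; one witness is 15, 24, 26, 29.

15, 24, 26, 29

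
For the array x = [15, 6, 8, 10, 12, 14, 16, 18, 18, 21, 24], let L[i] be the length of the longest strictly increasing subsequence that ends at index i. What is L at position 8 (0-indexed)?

dp[i] = 1 + max{dp[j] : j<i, x[j]<x[i]} (or 1 if no such j):
i:      0  1  2  3  4  5  6  7  8  9 10
x[i]:  15  6  8 10 12 14 16 18 18 21 24
dp:     1  1  2  3  4  5  6  7  7  8  9
At index 8 the value is 7.

7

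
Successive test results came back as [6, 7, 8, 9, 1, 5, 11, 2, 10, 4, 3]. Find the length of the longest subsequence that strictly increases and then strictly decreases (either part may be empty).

8

inc[i] = longest strictly increasing subsequence ending at i; dec[i] = longest strictly decreasing subsequence starting at i:
i:      1  2  3  4  5  6  7  8  9 10 11
a[i]:   6  7  8  9  1  5 11  2 10  4  3
inc:    1  2  3  4  1  2  5  2  5  3  3
dec:    4  4  4  4  1  3  4  1  3  2  1
Best peak at i=7 (value 11): inc=5, dec=4, length 5+4−1 = 8.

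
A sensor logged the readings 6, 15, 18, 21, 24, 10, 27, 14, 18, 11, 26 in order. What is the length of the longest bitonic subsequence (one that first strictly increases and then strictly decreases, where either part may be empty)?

8

inc[i] = longest strictly increasing subsequence ending at i; dec[i] = longest strictly decreasing subsequence starting at i:
i:      1  2  3  4  5  6  7  8  9 10 11
a[i]:   6 15 18 21 24 10 27 14 18 11 26
inc:    1  2  3  4  5  2  6  3  4  3  6
dec:    1  3  3  3  3  1  3  2  2  1  1
Best peak at i=7 (value 27): inc=6, dec=3, length 6+3−1 = 8.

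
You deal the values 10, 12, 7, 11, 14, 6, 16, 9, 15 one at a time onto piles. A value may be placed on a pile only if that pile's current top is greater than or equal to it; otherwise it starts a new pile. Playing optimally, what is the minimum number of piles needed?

Place each on the leftmost legal pile:
10 → new pile 1 (tops now [10])
12 → new pile 2 (tops now [10, 12])
7 → pile 1 (tops now [7, 12])
11 → pile 2 (tops now [7, 11])
14 → new pile 3 (tops now [7, 11, 14])
6 → pile 1 (tops now [6, 11, 14])
16 → new pile 4 (tops now [6, 11, 14, 16])
9 → pile 2 (tops now [6, 9, 14, 16])
15 → pile 4 (tops now [6, 9, 14, 15])
Four piles.

4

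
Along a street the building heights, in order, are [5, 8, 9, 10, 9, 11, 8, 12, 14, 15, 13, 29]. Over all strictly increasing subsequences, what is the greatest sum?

Let S[i] be the best sum of a strictly increasing subsequence ending at i:
i:       1   2   3   4   5   6   7   8   9  10  11  12
a[i]:    5   8   9  10   9  11   8  12  14  15  13  29
S:       5  13  22  32  22  43  13  55  69  84  68 113
Maximum is 113 (e.g. 5 + 8 + 9 + 10 + 11 + 12 + 14 + 15 + 29).

113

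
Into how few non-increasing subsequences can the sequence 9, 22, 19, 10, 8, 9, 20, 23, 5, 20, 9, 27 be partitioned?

5

Place each on the leftmost legal pile:
9 → new pile 1 (tops now [9])
22 → new pile 2 (tops now [9, 22])
19 → pile 2 (tops now [9, 19])
10 → pile 2 (tops now [9, 10])
8 → pile 1 (tops now [8, 10])
9 → pile 2 (tops now [8, 9])
20 → new pile 3 (tops now [8, 9, 20])
23 → new pile 4 (tops now [8, 9, 20, 23])
5 → pile 1 (tops now [5, 9, 20, 23])
20 → pile 3 (tops now [5, 9, 20, 23])
9 → pile 2 (tops now [5, 9, 20, 23])
27 → new pile 5 (tops now [5, 9, 20, 23, 27])
Five piles.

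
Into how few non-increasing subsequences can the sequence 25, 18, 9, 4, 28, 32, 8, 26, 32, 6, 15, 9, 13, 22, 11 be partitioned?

5

The minimum number of non-increasing subsequences covering a sequence equals the length of its longest strictly increasing subsequence.
LIS length is 5 (e.g. 4, 8, 9, 13, 22), so 5 piles are needed.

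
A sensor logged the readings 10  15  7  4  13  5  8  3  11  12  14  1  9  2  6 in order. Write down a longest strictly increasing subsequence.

4, 5, 8, 11, 12, 14

Patience tails give the LIS length; then backtrack through the dp parents:
10 → extends → [10]
15 → extends → [10, 15]
7 → replaces 10 → [7, 15]
4 → replaces 7 → [4, 15]
13 → replaces 15 → [4, 13]
5 → replaces 13 → [4, 5]
8 → extends → [4, 5, 8]
3 → replaces 4 → [3, 5, 8]
11 → extends → [3, 5, 8, 11]
12 → extends → [3, 5, 8, 11, 12]
14 → extends → [3, 5, 8, 11, 12, 14]
1 → replaces 3 → [1, 5, 8, 11, 12, 14]
9 → replaces 11 → [1, 5, 8, 9, 12, 14]
2 → replaces 5 → [1, 2, 8, 9, 12, 14]
6 → replaces 8 → [1, 2, 6, 9, 12, 14]
Length 6; one witness is 4, 5, 8, 11, 12, 14.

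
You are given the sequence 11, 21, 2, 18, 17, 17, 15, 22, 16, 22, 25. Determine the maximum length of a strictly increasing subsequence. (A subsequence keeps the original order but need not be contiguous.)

5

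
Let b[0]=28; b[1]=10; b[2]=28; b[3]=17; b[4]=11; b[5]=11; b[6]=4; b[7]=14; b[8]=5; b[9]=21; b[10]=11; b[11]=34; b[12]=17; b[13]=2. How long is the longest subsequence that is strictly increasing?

5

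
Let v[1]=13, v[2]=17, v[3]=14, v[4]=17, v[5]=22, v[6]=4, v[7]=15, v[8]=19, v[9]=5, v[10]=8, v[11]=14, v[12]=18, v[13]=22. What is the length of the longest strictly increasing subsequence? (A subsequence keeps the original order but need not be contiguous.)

6

Let dp[i] be the length of the longest such subsequence ending at index i:
i:      1  2  3  4  5  6  7  8  9 10 11 12 13
v[i]:  13 17 14 17 22  4 15 19  5  8 14 18 22
dp:     1  2  2  3  4  1  3  4  2  3  4  5  6
Maximum dp value is 6.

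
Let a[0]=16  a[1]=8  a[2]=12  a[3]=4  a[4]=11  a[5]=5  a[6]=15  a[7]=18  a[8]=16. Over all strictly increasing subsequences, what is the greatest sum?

Let S[i] be the best sum of a strictly increasing subsequence ending at i:
i:      0  1  2  3  4  5  6  7  8
a[i]:  16  8 12  4 11  5 15 18 16
S:     16  8 20  4 19  9 35 53 51
Maximum is 53 (e.g. 8 + 12 + 15 + 18).

53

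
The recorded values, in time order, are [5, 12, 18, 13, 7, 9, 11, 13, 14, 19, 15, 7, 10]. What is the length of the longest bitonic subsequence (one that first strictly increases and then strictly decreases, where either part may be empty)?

inc[i] = longest strictly increasing subsequence ending at i; dec[i] = longest strictly decreasing subsequence starting at i:
i:      1  2  3  4  5  6  7  8  9 10 11 12 13
a[i]:   5 12 18 13  7  9 11 13 14 19 15  7 10
inc:    1  2  3  3  2  3  4  5  6  7  7  2  4
dec:    1  3  4  3  1  2  2  2  2  3  2  1  1
Best peak at i=10 (value 19): inc=7, dec=3, length 7+3−1 = 9.

9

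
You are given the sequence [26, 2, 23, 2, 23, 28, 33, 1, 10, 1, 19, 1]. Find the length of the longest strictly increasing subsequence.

4

Track the smallest tail for each achievable length (strict):
26 → extends → [26]
2 → replaces 26 → [2]
23 → extends → [2, 23]
2 → already a tail → [2, 23]
23 → already a tail → [2, 23]
28 → extends → [2, 23, 28]
33 → extends → [2, 23, 28, 33]
1 → replaces 2 → [1, 23, 28, 33]
10 → replaces 23 → [1, 10, 28, 33]
1 → already a tail → [1, 10, 28, 33]
19 → replaces 28 → [1, 10, 19, 33]
1 → already a tail → [1, 10, 19, 33]
Four tails, so the longest strictly increasing subsequence has length 4 (e.g. 2, 23, 28, 33).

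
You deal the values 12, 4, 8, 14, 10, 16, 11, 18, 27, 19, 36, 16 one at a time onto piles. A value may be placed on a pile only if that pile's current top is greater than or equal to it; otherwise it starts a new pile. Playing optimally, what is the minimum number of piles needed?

7

The minimum number of non-increasing subsequences covering a sequence equals the length of its longest strictly increasing subsequence.
LIS length is 7 (e.g. 4, 8, 14, 16, 18, 27, 36), so 7 piles are needed.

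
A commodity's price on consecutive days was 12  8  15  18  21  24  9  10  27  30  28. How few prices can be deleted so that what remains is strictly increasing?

Fewest deletions = n − (longest strictly increasing subsequence).
Patience tails:
12 → extends → [12]
8 → replaces 12 → [8]
15 → extends → [8, 15]
18 → extends → [8, 15, 18]
21 → extends → [8, 15, 18, 21]
24 → extends → [8, 15, 18, 21, 24]
9 → replaces 15 → [8, 9, 18, 21, 24]
10 → replaces 18 → [8, 9, 10, 21, 24]
27 → extends → [8, 9, 10, 21, 24, 27]
30 → extends → [8, 9, 10, 21, 24, 27, 30]
28 → replaces 30 → [8, 9, 10, 21, 24, 27, 28]
Longest strictly increasing subsequence has length 7, so deletions = 11 − 7 = 4.

4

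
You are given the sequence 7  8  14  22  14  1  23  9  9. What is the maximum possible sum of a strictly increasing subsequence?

Let S[i] be the best sum of a strictly increasing subsequence ending at i:
i:      1  2  3  4  5  6  7  8  9
a[i]:   7  8 14 22 14  1 23  9  9
S:      7 15 29 51 29  1 74 24 24
Maximum is 74 (e.g. 7 + 8 + 14 + 22 + 23).

74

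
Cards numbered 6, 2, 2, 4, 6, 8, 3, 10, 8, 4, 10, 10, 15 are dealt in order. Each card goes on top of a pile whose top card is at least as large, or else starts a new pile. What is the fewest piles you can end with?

6

Place each on the leftmost legal pile:
6 → new pile 1 (tops now [6])
2 → pile 1 (tops now [2])
2 → pile 1 (tops now [2])
4 → new pile 2 (tops now [2, 4])
6 → new pile 3 (tops now [2, 4, 6])
8 → new pile 4 (tops now [2, 4, 6, 8])
3 → pile 2 (tops now [2, 3, 6, 8])
10 → new pile 5 (tops now [2, 3, 6, 8, 10])
8 → pile 4 (tops now [2, 3, 6, 8, 10])
4 → pile 3 (tops now [2, 3, 4, 8, 10])
10 → pile 5 (tops now [2, 3, 4, 8, 10])
10 → pile 5 (tops now [2, 3, 4, 8, 10])
15 → new pile 6 (tops now [2, 3, 4, 8, 10, 15])
Six piles.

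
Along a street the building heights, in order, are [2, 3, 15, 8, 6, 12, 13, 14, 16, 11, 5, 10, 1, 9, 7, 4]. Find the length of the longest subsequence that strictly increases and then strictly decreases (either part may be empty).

12

inc[i] = longest strictly increasing subsequence ending at i; dec[i] = longest strictly decreasing subsequence starting at i:
i:      1  2  3  4  5  6  7  8  9 10 11 12 13 14 15 16
a[i]:   2  3 15  8  6 12 13 14 16 11  5 10  1  9  7  4
inc:    1  2  3  3  3  4  5  6  7  4  3  4  1  4  4  3
dec:    2  2  7  4  3  6  6  6  6  5  2  4  1  3  2  1
Best peak at i=9 (value 16): inc=7, dec=6, length 7+6−1 = 12.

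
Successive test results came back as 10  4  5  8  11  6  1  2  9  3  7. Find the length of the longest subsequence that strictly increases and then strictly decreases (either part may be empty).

inc[i] = longest strictly increasing subsequence ending at i; dec[i] = longest strictly decreasing subsequence starting at i:
i:      1  2  3  4  5  6  7  8  9 10 11
a[i]:  10  4  5  8 11  6  1  2  9  3  7
inc:    1  1  2  3  4  3  1  2  4  3  4
dec:    4  2  2  3  3  2  1  1  2  1  1
Best peak at i=5 (value 11): inc=4, dec=3, length 4+3−1 = 6.

6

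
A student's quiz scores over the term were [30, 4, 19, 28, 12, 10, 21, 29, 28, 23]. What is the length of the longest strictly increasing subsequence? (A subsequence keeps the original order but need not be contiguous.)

4

Track the smallest tail for each achievable length (strict):
30 → extends → [30]
4 → replaces 30 → [4]
19 → extends → [4, 19]
28 → extends → [4, 19, 28]
12 → replaces 19 → [4, 12, 28]
10 → replaces 12 → [4, 10, 28]
21 → replaces 28 → [4, 10, 21]
29 → extends → [4, 10, 21, 29]
28 → replaces 29 → [4, 10, 21, 28]
23 → replaces 28 → [4, 10, 21, 23]
Four tails, so the longest strictly increasing subsequence has length 4 (e.g. 4, 19, 28, 29).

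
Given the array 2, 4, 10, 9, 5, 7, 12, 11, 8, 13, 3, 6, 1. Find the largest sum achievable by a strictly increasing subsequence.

Let S[i] be the best sum of a strictly increasing subsequence ending at i:
i:      1  2  3  4  5  6  7  8  9 10 11 12 13
a[i]:   2  4 10  9  5  7 12 11  8 13  3  6  1
S:      2  6 16 15 11 18 30 29 26 43  5 17  1
Maximum is 43 (e.g. 2 + 4 + 5 + 7 + 12 + 13).

43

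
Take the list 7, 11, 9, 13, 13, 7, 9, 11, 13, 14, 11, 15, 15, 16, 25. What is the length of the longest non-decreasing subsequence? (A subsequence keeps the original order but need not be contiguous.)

Track the smallest tail for each achievable length (allowing ties):
7 → extends → [7]
11 → extends → [7, 11]
9 → replaces 11 → [7, 9]
13 → extends → [7, 9, 13]
13 → extends → [7, 9, 13, 13]
7 → replaces 9 → [7, 7, 13, 13]
9 → replaces 13 → [7, 7, 9, 13]
11 → replaces 13 → [7, 7, 9, 11]
13 → extends → [7, 7, 9, 11, 13]
14 → extends → [7, 7, 9, 11, 13, 14]
11 → replaces 13 → [7, 7, 9, 11, 11, 14]
15 → extends → [7, 7, 9, 11, 11, 14, 15]
15 → extends → [7, 7, 9, 11, 11, 14, 15, 15]
16 → extends → [7, 7, 9, 11, 11, 14, 15, 15, 16]
25 → extends → [7, 7, 9, 11, 11, 14, 15, 15, 16, 25]
Ten tails, so the longest non-decreasing subsequence has length 10 (e.g. 7, 11, 13, 13, 13, 14, 15, 15, 16, 25).

10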